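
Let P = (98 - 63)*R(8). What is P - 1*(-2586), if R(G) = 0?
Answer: 2586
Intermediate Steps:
P = 0 (P = (98 - 63)*0 = 35*0 = 0)
P - 1*(-2586) = 0 - 1*(-2586) = 0 + 2586 = 2586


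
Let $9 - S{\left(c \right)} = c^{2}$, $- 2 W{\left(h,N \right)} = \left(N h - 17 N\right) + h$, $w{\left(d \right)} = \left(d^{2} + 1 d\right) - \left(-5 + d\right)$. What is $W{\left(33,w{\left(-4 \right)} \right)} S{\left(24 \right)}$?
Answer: $\frac{209223}{2} \approx 1.0461 \cdot 10^{5}$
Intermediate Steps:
$w{\left(d \right)} = 5 + d^{2}$ ($w{\left(d \right)} = \left(d^{2} + d\right) - \left(-5 + d\right) = \left(d + d^{2}\right) - \left(-5 + d\right) = 5 + d^{2}$)
$W{\left(h,N \right)} = - \frac{h}{2} + \frac{17 N}{2} - \frac{N h}{2}$ ($W{\left(h,N \right)} = - \frac{\left(N h - 17 N\right) + h}{2} = - \frac{\left(- 17 N + N h\right) + h}{2} = - \frac{h - 17 N + N h}{2} = - \frac{h}{2} + \frac{17 N}{2} - \frac{N h}{2}$)
$S{\left(c \right)} = 9 - c^{2}$
$W{\left(33,w{\left(-4 \right)} \right)} S{\left(24 \right)} = \left(\left(- \frac{1}{2}\right) 33 + \frac{17 \left(5 + \left(-4\right)^{2}\right)}{2} - \frac{1}{2} \left(5 + \left(-4\right)^{2}\right) 33\right) \left(9 - 24^{2}\right) = \left(- \frac{33}{2} + \frac{17 \left(5 + 16\right)}{2} - \frac{1}{2} \left(5 + 16\right) 33\right) \left(9 - 576\right) = \left(- \frac{33}{2} + \frac{17}{2} \cdot 21 - \frac{21}{2} \cdot 33\right) \left(9 - 576\right) = \left(- \frac{33}{2} + \frac{357}{2} - \frac{693}{2}\right) \left(-567\right) = \left(- \frac{369}{2}\right) \left(-567\right) = \frac{209223}{2}$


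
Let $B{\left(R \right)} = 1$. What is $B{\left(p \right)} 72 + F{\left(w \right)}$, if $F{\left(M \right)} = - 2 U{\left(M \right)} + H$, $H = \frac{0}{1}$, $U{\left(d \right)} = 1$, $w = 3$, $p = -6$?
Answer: $70$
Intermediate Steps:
$H = 0$ ($H = 0 \cdot 1 = 0$)
$F{\left(M \right)} = -2$ ($F{\left(M \right)} = \left(-2\right) 1 + 0 = -2 + 0 = -2$)
$B{\left(p \right)} 72 + F{\left(w \right)} = 1 \cdot 72 - 2 = 72 - 2 = 70$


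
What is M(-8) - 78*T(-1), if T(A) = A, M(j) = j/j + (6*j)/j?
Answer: 85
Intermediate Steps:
M(j) = 7 (M(j) = 1 + 6 = 7)
M(-8) - 78*T(-1) = 7 - 78*(-1) = 7 + 78 = 85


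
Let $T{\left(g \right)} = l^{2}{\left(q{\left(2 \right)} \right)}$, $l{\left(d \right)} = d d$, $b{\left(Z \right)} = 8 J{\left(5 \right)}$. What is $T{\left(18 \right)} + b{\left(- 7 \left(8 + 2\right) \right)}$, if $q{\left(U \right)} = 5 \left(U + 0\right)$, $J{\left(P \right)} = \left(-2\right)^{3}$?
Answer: $9936$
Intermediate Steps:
$J{\left(P \right)} = -8$
$q{\left(U \right)} = 5 U$
$b{\left(Z \right)} = -64$ ($b{\left(Z \right)} = 8 \left(-8\right) = -64$)
$l{\left(d \right)} = d^{2}$
$T{\left(g \right)} = 10000$ ($T{\left(g \right)} = \left(\left(5 \cdot 2\right)^{2}\right)^{2} = \left(10^{2}\right)^{2} = 100^{2} = 10000$)
$T{\left(18 \right)} + b{\left(- 7 \left(8 + 2\right) \right)} = 10000 - 64 = 9936$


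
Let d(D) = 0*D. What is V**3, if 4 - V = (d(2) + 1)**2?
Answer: 27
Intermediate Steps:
d(D) = 0
V = 3 (V = 4 - (0 + 1)**2 = 4 - 1*1**2 = 4 - 1*1 = 4 - 1 = 3)
V**3 = 3**3 = 27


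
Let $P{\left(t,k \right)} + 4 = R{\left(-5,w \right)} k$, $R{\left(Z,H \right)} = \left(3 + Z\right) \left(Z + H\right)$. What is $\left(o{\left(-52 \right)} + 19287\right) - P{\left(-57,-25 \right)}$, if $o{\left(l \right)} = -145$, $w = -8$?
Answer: $19796$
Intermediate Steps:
$R{\left(Z,H \right)} = \left(3 + Z\right) \left(H + Z\right)$
$P{\left(t,k \right)} = -4 + 26 k$ ($P{\left(t,k \right)} = -4 + \left(\left(-5\right)^{2} + 3 \left(-8\right) + 3 \left(-5\right) - -40\right) k = -4 + \left(25 - 24 - 15 + 40\right) k = -4 + 26 k$)
$\left(o{\left(-52 \right)} + 19287\right) - P{\left(-57,-25 \right)} = \left(-145 + 19287\right) - \left(-4 + 26 \left(-25\right)\right) = 19142 - \left(-4 - 650\right) = 19142 - -654 = 19142 + 654 = 19796$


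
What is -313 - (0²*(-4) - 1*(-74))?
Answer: -387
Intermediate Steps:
-313 - (0²*(-4) - 1*(-74)) = -313 - (0*(-4) + 74) = -313 - (0 + 74) = -313 - 1*74 = -313 - 74 = -387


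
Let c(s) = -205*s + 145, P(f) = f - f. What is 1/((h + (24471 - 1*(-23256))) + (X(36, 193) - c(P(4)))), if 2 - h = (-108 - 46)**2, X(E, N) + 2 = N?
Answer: 1/24059 ≈ 4.1564e-5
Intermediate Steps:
X(E, N) = -2 + N
P(f) = 0
c(s) = 145 - 205*s
h = -23714 (h = 2 - (-108 - 46)**2 = 2 - 1*(-154)**2 = 2 - 1*23716 = 2 - 23716 = -23714)
1/((h + (24471 - 1*(-23256))) + (X(36, 193) - c(P(4)))) = 1/((-23714 + (24471 - 1*(-23256))) + ((-2 + 193) - (145 - 205*0))) = 1/((-23714 + (24471 + 23256)) + (191 - (145 + 0))) = 1/((-23714 + 47727) + (191 - 1*145)) = 1/(24013 + (191 - 145)) = 1/(24013 + 46) = 1/24059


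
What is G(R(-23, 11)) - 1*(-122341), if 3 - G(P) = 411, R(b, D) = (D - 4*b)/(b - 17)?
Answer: 121933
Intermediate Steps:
R(b, D) = (D - 4*b)/(-17 + b)
G(P) = -408 (G(P) = 3 - 1*411 = 3 - 411 = -408)
G(R(-23, 11)) - 1*(-122341) = -408 - 1*(-122341) = -408 + 122341 = 121933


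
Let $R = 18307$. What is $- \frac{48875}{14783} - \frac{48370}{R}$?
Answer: $- \frac{1609808335}{270632381} \approx -5.9483$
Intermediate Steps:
$- \frac{48875}{14783} - \frac{48370}{R} = - \frac{48875}{14783} - \frac{48370}{18307} = - \frac{1609808335}{270632381}$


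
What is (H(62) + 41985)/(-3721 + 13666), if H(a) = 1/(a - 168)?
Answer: 4450409/1054170 ≈ 4.2217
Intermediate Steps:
H(a) = 1/(-168 + a)
(H(62) + 41985)/(-3721 + 13666) = (1/(-168 + 62) + 41985)/(-3721 + 13666) = (1/(-106) + 41985)/9945 = (-1/106 + 41985)*(1/9945) = (4450409/106)*(1/9945) = 4450409/1054170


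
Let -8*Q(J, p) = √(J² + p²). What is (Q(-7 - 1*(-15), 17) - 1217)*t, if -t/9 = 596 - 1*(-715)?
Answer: 14359383 + 11799*√353/8 ≈ 1.4387e+7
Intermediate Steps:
t = -11799 (t = -9*(596 - 1*(-715)) = -9*(596 + 715) = -9*1311 = -11799)
Q(J, p) = -√(J² + p²)/8
(Q(-7 - 1*(-15), 17) - 1217)*t = (-√((-7 - 1*(-15))² + 17²)/8 - 1217)*(-11799) = (-√((-7 + 15)² + 289)/8 - 1217)*(-11799) = (-√(8² + 289)/8 - 1217)*(-11799) = (-√(64 + 289)/8 - 1217)*(-11799) = (-√353/8 - 1217)*(-11799) = (-1217 - √353/8)*(-11799) = 14359383 + 11799*√353/8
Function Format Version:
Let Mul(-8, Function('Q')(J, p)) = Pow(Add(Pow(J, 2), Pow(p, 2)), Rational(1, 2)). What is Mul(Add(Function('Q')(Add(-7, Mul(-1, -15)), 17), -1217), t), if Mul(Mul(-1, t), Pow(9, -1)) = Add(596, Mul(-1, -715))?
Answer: Add(14359383, Mul(Rational(11799, 8), Pow(353, Rational(1, 2)))) ≈ 1.4387e+7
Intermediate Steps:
t = -11799 (t = Mul(-9, Add(596, Mul(-1, -715))) = Mul(-9, Add(596, 715)) = Mul(-9, 1311) = -11799)
Function('Q')(J, p) = Mul(Rational(-1, 8), Pow(Add(Pow(J, 2), Pow(p, 2)), Rational(1, 2)))
Mul(Add(Function('Q')(Add(-7, Mul(-1, -15)), 17), -1217), t) = Mul(Add(Mul(Rational(-1, 8), Pow(Add(Pow(Add(-7, Mul(-1, -15)), 2), Pow(17, 2)), Rational(1, 2))), -1217), -11799) = Mul(Add(Mul(Rational(-1, 8), Pow(Add(Pow(Add(-7, 15), 2), 289), Rational(1, 2))), -1217), -11799) = Mul(Add(Mul(Rational(-1, 8), Pow(Add(Pow(8, 2), 289), Rational(1, 2))), -1217), -11799) = Mul(Add(Mul(Rational(-1, 8), Pow(Add(64, 289), Rational(1, 2))), -1217), -11799) = Mul(Add(Mul(Rational(-1, 8), Pow(353, Rational(1, 2))), -1217), -11799) = Mul(Add(-1217, Mul(Rational(-1, 8), Pow(353, Rational(1, 2)))), -11799) = Add(14359383, Mul(Rational(11799, 8), Pow(353, Rational(1, 2))))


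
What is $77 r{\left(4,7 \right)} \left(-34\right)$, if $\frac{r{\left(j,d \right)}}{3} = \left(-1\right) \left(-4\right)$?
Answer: $-31416$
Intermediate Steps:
$r{\left(j,d \right)} = 12$ ($r{\left(j,d \right)} = 3 \left(\left(-1\right) \left(-4\right)\right) = 3 \cdot 4 = 12$)
$77 r{\left(4,7 \right)} \left(-34\right) = 77 \cdot 12 \left(-34\right) = 924 \left(-34\right) = -31416$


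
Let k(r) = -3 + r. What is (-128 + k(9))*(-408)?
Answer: 49776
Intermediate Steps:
(-128 + k(9))*(-408) = (-128 + (-3 + 9))*(-408) = (-128 + 6)*(-408) = -122*(-408) = 49776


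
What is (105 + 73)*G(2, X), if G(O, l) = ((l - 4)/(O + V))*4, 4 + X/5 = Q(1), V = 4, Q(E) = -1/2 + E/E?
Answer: -7654/3 ≈ -2551.3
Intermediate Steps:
Q(E) = 1/2 (Q(E) = -1*1/2 + 1 = -1/2 + 1 = 1/2)
X = -35/2 (X = -20 + 5*(1/2) = -20 + 5/2 = -35/2 ≈ -17.500)
G(O, l) = 4*(-4 + l)/(4 + O) (G(O, l) = ((l - 4)/(O + 4))*4 = ((-4 + l)/(4 + O))*4 = 4*(-4 + l)/(4 + O))
(105 + 73)*G(2, X) = (105 + 73)*(4*(-4 - 35/2)/(4 + 2)) = 178*(4*(-43/2)/6) = 178*(4*(1/6)*(-43/2)) = 178*(-43/3) = -7654/3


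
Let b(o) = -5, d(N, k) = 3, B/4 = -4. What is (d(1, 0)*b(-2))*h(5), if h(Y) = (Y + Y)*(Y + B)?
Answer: 1650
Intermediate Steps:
B = -16 (B = 4*(-4) = -16)
h(Y) = 2*Y*(-16 + Y) (h(Y) = (Y + Y)*(Y - 16) = (2*Y)*(-16 + Y) = 2*Y*(-16 + Y))
(d(1, 0)*b(-2))*h(5) = (3*(-5))*(2*5*(-16 + 5)) = -30*5*(-11) = -15*(-110) = 1650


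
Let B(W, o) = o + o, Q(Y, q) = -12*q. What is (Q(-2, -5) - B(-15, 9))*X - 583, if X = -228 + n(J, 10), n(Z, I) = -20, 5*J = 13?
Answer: -10999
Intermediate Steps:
J = 13/5 (J = (⅕)*13 = 13/5 ≈ 2.6000)
X = -248 (X = -228 - 20 = -248)
B(W, o) = 2*o
(Q(-2, -5) - B(-15, 9))*X - 583 = (-12*(-5) - 2*9)*(-248) - 583 = (60 - 1*18)*(-248) - 583 = (60 - 18)*(-248) - 583 = 42*(-248) - 583 = -10416 - 583 = -10999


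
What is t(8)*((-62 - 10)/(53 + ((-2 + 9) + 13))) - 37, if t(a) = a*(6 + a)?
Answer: -10765/73 ≈ -147.47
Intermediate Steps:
t(8)*((-62 - 10)/(53 + ((-2 + 9) + 13))) - 37 = (8*(6 + 8))*((-62 - 10)/(53 + ((-2 + 9) + 13))) - 37 = (8*14)*(-72/(53 + (7 + 13))) - 37 = 112*(-72/(53 + 20)) - 37 = 112*(-72/73) - 37 = -8064/73 - 37 = -10765/73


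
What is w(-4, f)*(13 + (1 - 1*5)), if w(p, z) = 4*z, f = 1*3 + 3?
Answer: 216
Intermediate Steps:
f = 6 (f = 3 + 3 = 6)
w(-4, f)*(13 + (1 - 1*5)) = (4*6)*(13 + (1 - 1*5)) = 24*(13 + (1 - 5)) = 24*(13 - 4) = 24*9 = 216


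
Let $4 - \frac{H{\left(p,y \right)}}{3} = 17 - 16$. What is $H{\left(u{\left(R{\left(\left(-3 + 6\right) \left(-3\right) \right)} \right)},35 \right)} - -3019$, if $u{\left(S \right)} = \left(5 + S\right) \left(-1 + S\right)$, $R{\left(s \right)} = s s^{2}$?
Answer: $3028$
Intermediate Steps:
$R{\left(s \right)} = s^{3}$
$u{\left(S \right)} = \left(-1 + S\right) \left(5 + S\right)$
$H{\left(p,y \right)} = 9$ ($H{\left(p,y \right)} = 12 - 3 \left(17 - 16\right) = 12 - 3 = 9$)
$H{\left(u{\left(R{\left(\left(-3 + 6\right) \left(-3\right) \right)} \right)},35 \right)} - -3019 = 9 - -3019 = 9 + 3019 = 3028$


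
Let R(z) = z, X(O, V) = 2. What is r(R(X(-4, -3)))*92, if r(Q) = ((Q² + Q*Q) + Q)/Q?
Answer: 460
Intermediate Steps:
r(Q) = (Q + 2*Q²)/Q (r(Q) = ((Q² + Q²) + Q)/Q = (2*Q² + Q)/Q = (Q + 2*Q²)/Q)
r(R(X(-4, -3)))*92 = (1 + 2*2)*92 = (1 + 4)*92 = 5*92 = 460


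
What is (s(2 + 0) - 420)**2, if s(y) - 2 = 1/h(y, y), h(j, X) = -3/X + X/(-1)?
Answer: 8573184/49 ≈ 1.7496e+5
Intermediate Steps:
h(j, X) = -X - 3/X (h(j, X) = -3/X + X*(-1) = -3/X - X = -X - 3/X)
s(y) = 2 + 1/(-y - 3/y)
(s(2 + 0) - 420)**2 = ((2 - 1/((2 + 0) + 3/(2 + 0))) - 420)**2 = ((2 - 1/(2 + 3/2)) - 420)**2 = ((2 - 1/7/2) - 420)**2 = ((2 - 1*2/7) - 420)**2 = ((2 - 2/7) - 420)**2 = (12/7 - 420)**2 = (-2928/7)**2 = 8573184/49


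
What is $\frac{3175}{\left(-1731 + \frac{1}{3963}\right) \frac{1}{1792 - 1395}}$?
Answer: $- \frac{4995262425}{6859952} \approx -728.18$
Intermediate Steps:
$\frac{3175}{\left(-1731 + \frac{1}{3963}\right) \frac{1}{1792 - 1395}} = \frac{3175}{\left(-1731 + \frac{1}{3963}\right) \frac{1}{397}} = \frac{3175}{\left(- \frac{6859952}{3963}\right) \frac{1}{397}} = \frac{3175}{- \frac{6859952}{1573311}} = 3175 \left(- \frac{1573311}{6859952}\right) = - \frac{4995262425}{6859952}$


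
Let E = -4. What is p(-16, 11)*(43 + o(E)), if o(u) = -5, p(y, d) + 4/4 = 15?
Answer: 532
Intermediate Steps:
p(y, d) = 14 (p(y, d) = -1 + 15 = 14)
p(-16, 11)*(43 + o(E)) = 14*(43 - 5) = 14*38 = 532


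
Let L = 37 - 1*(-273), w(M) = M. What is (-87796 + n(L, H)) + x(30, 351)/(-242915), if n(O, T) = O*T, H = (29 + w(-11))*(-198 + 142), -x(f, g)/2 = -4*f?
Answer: -19446608956/48583 ≈ -4.0028e+5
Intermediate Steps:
x(f, g) = 8*f (x(f, g) = -(-8)*f = 8*f)
H = -1008 (H = (29 - 11)*(-198 + 142) = 18*(-56) = -1008)
L = 310 (L = 37 + 273 = 310)
(-87796 + n(L, H)) + x(30, 351)/(-242915) = (-87796 + 310*(-1008)) + (8*30)/(-242915) = (-87796 - 312480) + 240*(-1/242915) = -400276 - 48/48583 = -19446608956/48583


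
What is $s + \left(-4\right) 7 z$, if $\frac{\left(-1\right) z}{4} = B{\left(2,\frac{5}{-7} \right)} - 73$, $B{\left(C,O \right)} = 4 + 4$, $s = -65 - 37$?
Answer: $-7382$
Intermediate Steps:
$s = -102$ ($s = -65 - 37 = -102$)
$B{\left(C,O \right)} = 8$
$z = 260$ ($z = - 4 \left(8 - 73\right) = \left(-4\right) \left(-65\right) = 260$)
$s + \left(-4\right) 7 z = -102 + \left(-4\right) 7 \cdot 260 = -102 - 7280 = -7382$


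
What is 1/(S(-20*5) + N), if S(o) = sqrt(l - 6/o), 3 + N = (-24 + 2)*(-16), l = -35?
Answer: 17450/6091797 - 5*I*sqrt(3494)/6091797 ≈ 0.0028645 - 4.8516e-5*I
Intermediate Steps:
N = 349 (N = -3 + (-24 + 2)*(-16) = -3 - 22*(-16) = -3 + 352 = 349)
S(o) = sqrt(-35 - 6/o)
1/(S(-20*5) + N) = 1/(sqrt(-35 - 6/((-20*5))) + 349) = 1/(sqrt(-35 - 6/(-100)) + 349) = 1/(sqrt(-35 - 6*(-1/100)) + 349) = 1/(sqrt(-35 + 3/50) + 349) = 1/(sqrt(-1747/50) + 349) = 1/(I*sqrt(3494)/10 + 349) = 1/(349 + I*sqrt(3494)/10)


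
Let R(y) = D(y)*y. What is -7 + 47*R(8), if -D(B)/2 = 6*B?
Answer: -36103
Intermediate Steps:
D(B) = -12*B
R(y) = -12*y² (R(y) = (-12*y)*y = -12*y²)
-7 + 47*R(8) = -7 + 47*(-12*8²) = -7 + 47*(-12*64) = -7 + 47*(-768) = -7 - 36096 = -36103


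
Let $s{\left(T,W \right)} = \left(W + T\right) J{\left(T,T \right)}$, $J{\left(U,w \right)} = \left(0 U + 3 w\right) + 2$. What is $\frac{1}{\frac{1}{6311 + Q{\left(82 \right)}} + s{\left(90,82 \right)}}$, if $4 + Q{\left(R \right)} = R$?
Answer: $\frac{6389}{298902977} \approx 2.1375 \cdot 10^{-5}$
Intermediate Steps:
$Q{\left(R \right)} = -4 + R$
$J{\left(U,w \right)} = 2 + 3 w$ ($J{\left(U,w \right)} = \left(0 + 3 w\right) + 2 = 3 w + 2 = 2 + 3 w$)
$s{\left(T,W \right)} = \left(2 + 3 T\right) \left(T + W\right)$ ($s{\left(T,W \right)} = \left(W + T\right) \left(2 + 3 T\right) = \left(T + W\right) \left(2 + 3 T\right) = \left(2 + 3 T\right) \left(T + W\right)$)
$\frac{1}{\frac{1}{6311 + Q{\left(82 \right)}} + s{\left(90,82 \right)}} = \frac{1}{\frac{1}{6311 + \left(-4 + 82\right)} + \left(2 + 3 \cdot 90\right) \left(90 + 82\right)} = \frac{1}{\frac{1}{6311 + 78} + \left(2 + 270\right) 172} = \frac{1}{\frac{1}{6389} + 272 \cdot 172} = \frac{1}{\frac{1}{6389} + 46784} = \frac{1}{\frac{298902977}{6389}} = \frac{6389}{298902977}$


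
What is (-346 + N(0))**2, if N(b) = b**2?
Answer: 119716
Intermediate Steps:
(-346 + N(0))**2 = (-346 + 0**2)**2 = (-346 + 0)**2 = (-346)**2 = 119716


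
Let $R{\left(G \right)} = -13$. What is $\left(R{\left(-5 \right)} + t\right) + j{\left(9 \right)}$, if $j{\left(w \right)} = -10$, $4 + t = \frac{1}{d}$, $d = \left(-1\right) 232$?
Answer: $- \frac{6265}{232} \approx -27.004$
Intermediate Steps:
$d = -232$
$t = - \frac{929}{232}$ ($t = -4 + \frac{1}{-232} = -4 - \frac{1}{232} = - \frac{929}{232} \approx -4.0043$)
$\left(R{\left(-5 \right)} + t\right) + j{\left(9 \right)} = \left(-13 - \frac{929}{232}\right) - 10 = - \frac{3945}{232} - 10 = - \frac{6265}{232}$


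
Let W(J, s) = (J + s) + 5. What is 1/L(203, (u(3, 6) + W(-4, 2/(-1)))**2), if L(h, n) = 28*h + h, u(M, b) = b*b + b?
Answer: 1/5887 ≈ 0.00016987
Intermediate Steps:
W(J, s) = 5 + J + s
u(M, b) = b + b**2 (u(M, b) = b**2 + b = b + b**2)
L(h, n) = 29*h
1/L(203, (u(3, 6) + W(-4, 2/(-1)))**2) = 1/(29*203) = 1/5887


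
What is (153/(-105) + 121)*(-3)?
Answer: -12552/35 ≈ -358.63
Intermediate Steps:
(153/(-105) + 121)*(-3) = (153*(-1/105) + 121)*(-3) = (-51/35 + 121)*(-3) = (4184/35)*(-3) = -12552/35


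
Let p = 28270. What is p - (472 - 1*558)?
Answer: 28356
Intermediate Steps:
p - (472 - 1*558) = 28270 - (472 - 1*558) = 28270 - (472 - 558) = 28270 - 1*(-86) = 28270 + 86 = 28356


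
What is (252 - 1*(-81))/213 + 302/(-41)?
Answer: -16891/2911 ≈ -5.8025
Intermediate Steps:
(252 - 1*(-81))/213 + 302/(-41) = (252 + 81)*(1/213) + 302*(-1/41) = 333*(1/213) - 302/41 = 111/71 - 302/41 = -16891/2911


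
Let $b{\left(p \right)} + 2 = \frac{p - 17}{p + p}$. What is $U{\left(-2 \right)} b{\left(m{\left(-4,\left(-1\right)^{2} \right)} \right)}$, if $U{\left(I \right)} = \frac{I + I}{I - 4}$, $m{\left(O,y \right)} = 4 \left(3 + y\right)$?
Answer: $- \frac{65}{48} \approx -1.3542$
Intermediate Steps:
$m{\left(O,y \right)} = 12 + 4 y$
$b{\left(p \right)} = -2 + \frac{-17 + p}{2 p}$ ($b{\left(p \right)} = -2 + \frac{p - 17}{p + p} = -2 + \frac{-17 + p}{2 p}$)
$U{\left(I \right)} = \frac{2 I}{-4 + I}$
$U{\left(-2 \right)} b{\left(m{\left(-4,\left(-1\right)^{2} \right)} \right)} = 2 \left(-2\right) \frac{1}{-4 - 2} \frac{-17 - 3 \left(12 + 4 \left(-1\right)^{2}\right)}{2 \left(12 + 4 \left(-1\right)^{2}\right)} = 2 \left(-2\right) \frac{1}{-6} \frac{-17 - 3 \left(12 + 4 \cdot 1\right)}{2 \left(12 + 4 \cdot 1\right)} = 2 \left(-2\right) \left(- \frac{1}{6}\right) \frac{-17 - 3 \left(12 + 4\right)}{2 \left(12 + 4\right)} = \frac{2 \frac{-17 - 48}{2 \cdot 16}}{3} = \frac{2 \cdot \frac{1}{2} \cdot \frac{1}{16} \left(-17 - 48\right)}{3} = \frac{2 \cdot \frac{1}{2} \cdot \frac{1}{16} \left(-65\right)}{3} = \frac{2}{3} \left(- \frac{65}{32}\right) = - \frac{65}{48}$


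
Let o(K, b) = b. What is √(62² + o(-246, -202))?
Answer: √3642 ≈ 60.349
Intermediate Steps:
√(62² + o(-246, -202)) = √(62² - 202) = √(3844 - 202) = √3642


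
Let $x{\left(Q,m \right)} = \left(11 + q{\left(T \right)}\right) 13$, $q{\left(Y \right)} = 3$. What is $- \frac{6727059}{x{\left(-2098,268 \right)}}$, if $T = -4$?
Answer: $- \frac{6727059}{182} \approx -36962.0$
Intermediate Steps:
$x{\left(Q,m \right)} = 182$ ($x{\left(Q,m \right)} = \left(11 + 3\right) 13 = 14 \cdot 13 = 182$)
$- \frac{6727059}{x{\left(-2098,268 \right)}} = - \frac{6727059}{182}$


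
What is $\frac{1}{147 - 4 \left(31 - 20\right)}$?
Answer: $\frac{1}{103} \approx 0.0097087$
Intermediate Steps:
$\frac{1}{147 - 4 \left(31 - 20\right)} = \frac{1}{147 - 44} = \frac{1}{103}$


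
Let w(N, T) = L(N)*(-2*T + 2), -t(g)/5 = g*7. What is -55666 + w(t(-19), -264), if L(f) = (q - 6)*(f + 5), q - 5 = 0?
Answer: -410766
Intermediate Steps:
q = 5 (q = 5 + 0 = 5)
t(g) = -35*g (t(g) = -5*g*7 = -35*g)
L(f) = -5 - f (L(f) = (5 - 6)*(f + 5) = -(5 + f) = -5 - f)
w(N, T) = (-5 - N)*(2 - 2*T) (w(N, T) = (-5 - N)*(-2*T + 2) = (-5 - N)*(2 - 2*T))
-55666 + w(t(-19), -264) = -55666 + 2*(-1 - 264)*(5 - 35*(-19)) = -55666 + 2*(-265)*(5 + 665) = -55666 + 2*(-265)*670 = -55666 - 355100 = -410766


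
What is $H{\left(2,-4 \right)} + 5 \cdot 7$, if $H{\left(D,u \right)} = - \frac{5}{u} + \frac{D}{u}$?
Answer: $\frac{143}{4} \approx 35.75$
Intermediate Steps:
$H{\left(2,-4 \right)} + 5 \cdot 7 = \frac{-5 + 2}{-4} + 5 \cdot 7 = \left(- \frac{1}{4}\right) \left(-3\right) + 35 = \frac{3}{4} + 35 = \frac{143}{4}$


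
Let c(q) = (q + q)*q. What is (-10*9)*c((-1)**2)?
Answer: -180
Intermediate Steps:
c(q) = 2*q**2 (c(q) = (2*q)*q = 2*q**2)
(-10*9)*c((-1)**2) = (-10*9)*(2*((-1)**2)**2) = -180*1**2 = -180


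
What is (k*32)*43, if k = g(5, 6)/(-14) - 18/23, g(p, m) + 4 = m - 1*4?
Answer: -141728/161 ≈ -880.30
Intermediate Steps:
g(p, m) = -8 + m (g(p, m) = -4 + (m - 1*4) = -4 + (m - 4) = -4 + (-4 + m) = -8 + m)
k = -103/161 (k = (-8 + 6)/(-14) - 18/23 = -2*(-1/14) - 18*1/23 = 1/7 - 18/23 = -103/161 ≈ -0.63975)
(k*32)*43 = -103/161*32*43 = -3296/161*43 = -141728/161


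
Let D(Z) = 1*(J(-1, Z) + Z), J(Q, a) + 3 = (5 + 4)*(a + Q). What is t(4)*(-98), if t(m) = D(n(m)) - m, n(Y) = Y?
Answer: -2352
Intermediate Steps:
J(Q, a) = -3 + 9*Q + 9*a (J(Q, a) = -3 + (5 + 4)*(a + Q) = -3 + 9*(Q + a) = -3 + (9*Q + 9*a) = -3 + 9*Q + 9*a)
D(Z) = -12 + 10*Z (D(Z) = 1*((-3 + 9*(-1) + 9*Z) + Z) = 1*((-3 - 9 + 9*Z) + Z) = 1*((-12 + 9*Z) + Z) = 1*(-12 + 10*Z) = -12 + 10*Z)
t(m) = -12 + 9*m (t(m) = (-12 + 10*m) - m = -12 + 9*m)
t(4)*(-98) = (-12 + 9*4)*(-98) = (-12 + 36)*(-98) = 24*(-98) = -2352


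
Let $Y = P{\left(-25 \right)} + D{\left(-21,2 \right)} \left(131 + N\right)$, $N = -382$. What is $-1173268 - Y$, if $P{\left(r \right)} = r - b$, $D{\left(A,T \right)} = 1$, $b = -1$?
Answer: $-1172993$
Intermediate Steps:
$P{\left(r \right)} = 1 + r$ ($P{\left(r \right)} = r - -1 = r + 1 = 1 + r$)
$Y = -275$ ($Y = \left(1 - 25\right) + 1 \left(131 - 382\right) = -24 + 1 \left(-251\right) = -24 - 251 = -275$)
$-1173268 - Y = -1173268 - -275 = -1173268 + 275 = -1172993$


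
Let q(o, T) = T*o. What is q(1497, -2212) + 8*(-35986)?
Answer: -3599252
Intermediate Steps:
q(1497, -2212) + 8*(-35986) = -2212*1497 + 8*(-35986) = -3311364 - 287888 = -3599252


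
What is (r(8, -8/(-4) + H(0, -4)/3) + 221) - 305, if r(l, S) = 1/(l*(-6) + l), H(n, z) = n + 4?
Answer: -3361/40 ≈ -84.025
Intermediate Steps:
H(n, z) = 4 + n
r(l, S) = -1/(5*l) (r(l, S) = 1/(-6*l + l) = 1/(-5*l) = -1/(5*l))
(r(8, -8/(-4) + H(0, -4)/3) + 221) - 305 = (-⅕/8 + 221) - 305 = (-⅕*⅛ + 221) - 305 = (-1/40 + 221) - 305 = 8839/40 - 305 = -3361/40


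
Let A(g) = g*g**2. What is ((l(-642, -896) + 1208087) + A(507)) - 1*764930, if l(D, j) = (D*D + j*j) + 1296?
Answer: 131983276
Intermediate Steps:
A(g) = g**3
l(D, j) = 1296 + D**2 + j**2 (l(D, j) = (D**2 + j**2) + 1296 = 1296 + D**2 + j**2)
((l(-642, -896) + 1208087) + A(507)) - 1*764930 = (((1296 + (-642)**2 + (-896)**2) + 1208087) + 507**3) - 1*764930 = (((1296 + 412164 + 802816) + 1208087) + 130323843) - 764930 = ((1216276 + 1208087) + 130323843) - 764930 = (2424363 + 130323843) - 764930 = 132748206 - 764930 = 131983276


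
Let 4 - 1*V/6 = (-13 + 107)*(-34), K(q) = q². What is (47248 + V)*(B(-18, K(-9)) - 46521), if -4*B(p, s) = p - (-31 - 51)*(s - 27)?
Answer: -3164486328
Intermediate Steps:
B(p, s) = 1107/2 - 41*s/2 - p/4 (B(p, s) = -(p - (-31 - 51)*(s - 27))/4 = -(p - (-82)*(-27 + s))/4 = -(p - (2214 - 82*s))/4 = -(p + (-2214 + 82*s))/4 = -(-2214 + p + 82*s)/4 = 1107/2 - 41*s/2 - p/4)
V = 19200 (V = 24 - 6*(-13 + 107)*(-34) = 24 - 564*(-34) = 24 - 6*(-3196) = 24 + 19176 = 19200)
(47248 + V)*(B(-18, K(-9)) - 46521) = (47248 + 19200)*((1107/2 - 41/2*(-9)² - ¼*(-18)) - 46521) = 66448*((1107/2 - 41/2*81 + 9/2) - 46521) = 66448*((1107/2 - 3321/2 + 9/2) - 46521) = 66448*(-2205/2 - 46521) = 66448*(-95247/2) = -3164486328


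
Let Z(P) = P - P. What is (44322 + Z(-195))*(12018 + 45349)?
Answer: 2542620174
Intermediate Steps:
Z(P) = 0
(44322 + Z(-195))*(12018 + 45349) = (44322 + 0)*(12018 + 45349) = 44322*57367 = 2542620174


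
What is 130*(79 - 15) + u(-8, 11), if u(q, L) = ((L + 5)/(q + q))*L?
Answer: 8309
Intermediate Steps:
u(q, L) = L*(5 + L)/(2*q) (u(q, L) = ((5 + L)/((2*q)))*L = ((5 + L)*(1/(2*q)))*L = ((5 + L)/(2*q))*L = L*(5 + L)/(2*q))
130*(79 - 15) + u(-8, 11) = 130*(79 - 15) + (½)*11*(5 + 11)/(-8) = 130*64 + (½)*11*(-⅛)*16 = 8320 - 11 = 8309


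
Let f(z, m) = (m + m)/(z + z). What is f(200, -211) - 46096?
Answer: -9219411/200 ≈ -46097.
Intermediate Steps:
f(z, m) = m/z (f(z, m) = (2*m)/((2*z)) = (2*m)*(1/(2*z)) = m/z)
f(200, -211) - 46096 = -211/200 - 46096 = -9219411/200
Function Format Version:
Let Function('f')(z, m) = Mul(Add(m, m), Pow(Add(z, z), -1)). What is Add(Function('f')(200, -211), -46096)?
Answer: Rational(-9219411, 200) ≈ -46097.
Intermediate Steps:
Function('f')(z, m) = Mul(m, Pow(z, -1)) (Function('f')(z, m) = Mul(Mul(2, m), Pow(Mul(2, z), -1)) = Mul(Mul(2, m), Mul(Rational(1, 2), Pow(z, -1))) = Mul(m, Pow(z, -1)))
Add(Function('f')(200, -211), -46096) = Add(Mul(-211, Pow(200, -1)), -46096) = Add(Mul(-211, Rational(1, 200)), -46096) = Add(Rational(-211, 200), -46096) = Rational(-9219411, 200)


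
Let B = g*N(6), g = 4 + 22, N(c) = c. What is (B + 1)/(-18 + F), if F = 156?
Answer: 157/138 ≈ 1.1377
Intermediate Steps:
g = 26
B = 156 (B = 26*6 = 156)
(B + 1)/(-18 + F) = (156 + 1)/(-18 + 156) = 157/138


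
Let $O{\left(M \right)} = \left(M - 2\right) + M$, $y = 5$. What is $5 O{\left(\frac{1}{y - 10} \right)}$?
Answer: $-12$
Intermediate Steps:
$O{\left(M \right)} = -2 + 2 M$ ($O{\left(M \right)} = \left(-2 + M\right) + M = -2 + 2 M$)
$5 O{\left(\frac{1}{y - 10} \right)} = 5 \left(-2 + \frac{2}{5 - 10}\right) = 5 \left(-2 + \frac{2}{-5}\right) = 5 \left(-2 + 2 \left(- \frac{1}{5}\right)\right) = 5 \left(-2 - \frac{2}{5}\right) = 5 \left(- \frac{12}{5}\right) = -12$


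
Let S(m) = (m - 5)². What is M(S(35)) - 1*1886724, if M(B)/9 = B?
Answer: -1878624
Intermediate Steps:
S(m) = (-5 + m)²
M(B) = 9*B
M(S(35)) - 1*1886724 = 9*(-5 + 35)² - 1*1886724 = 9*30² - 1886724 = 9*900 - 1886724 = 8100 - 1886724 = -1878624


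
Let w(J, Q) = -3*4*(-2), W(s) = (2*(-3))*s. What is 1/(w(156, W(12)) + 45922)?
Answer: 1/45946 ≈ 2.1765e-5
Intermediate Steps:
W(s) = -6*s
w(J, Q) = 24 (w(J, Q) = -12*(-2) = 24)
1/(w(156, W(12)) + 45922) = 1/(24 + 45922) = 1/45946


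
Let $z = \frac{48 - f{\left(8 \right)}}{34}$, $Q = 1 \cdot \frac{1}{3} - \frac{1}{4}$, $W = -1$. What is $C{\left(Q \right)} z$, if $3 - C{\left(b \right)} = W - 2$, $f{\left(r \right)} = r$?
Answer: $\frac{120}{17} \approx 7.0588$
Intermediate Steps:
$Q = \frac{1}{12}$ ($Q = 1 \cdot \frac{1}{3} - \frac{1}{4} = \frac{1}{3} - \frac{1}{4} = \frac{1}{12} \approx 0.083333$)
$C{\left(b \right)} = 6$ ($C{\left(b \right)} = 3 - \left(-1 - 2\right) = 3 - -3 = 3 + 3 = 6$)
$z = \frac{20}{17}$ ($z = \frac{48 - 8}{34} = \left(48 - 8\right) \frac{1}{34} = 40 \cdot \frac{1}{34} = \frac{20}{17} \approx 1.1765$)
$C{\left(Q \right)} z = 6 \cdot \frac{20}{17} = \frac{120}{17}$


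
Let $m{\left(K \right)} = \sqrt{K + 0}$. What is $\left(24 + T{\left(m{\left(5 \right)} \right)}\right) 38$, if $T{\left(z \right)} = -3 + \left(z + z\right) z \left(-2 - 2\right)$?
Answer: $-722$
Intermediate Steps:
$m{\left(K \right)} = \sqrt{K}$
$T{\left(z \right)} = -3 - 8 z^{2}$ ($T{\left(z \right)} = -3 + 2 z z \left(-4\right) = -3 + 2 z^{2} \left(-4\right) = -3 - 8 z^{2}$)
$\left(24 + T{\left(m{\left(5 \right)} \right)}\right) 38 = \left(24 - \left(3 + 8 \left(\sqrt{5}\right)^{2}\right)\right) 38 = \left(24 - 43\right) 38 = \left(-19\right) 38 = -722$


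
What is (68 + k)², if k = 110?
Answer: 31684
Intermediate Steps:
(68 + k)² = (68 + 110)² = 178² = 31684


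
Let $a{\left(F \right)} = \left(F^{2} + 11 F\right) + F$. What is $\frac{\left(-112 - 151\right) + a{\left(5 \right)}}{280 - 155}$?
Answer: $- \frac{178}{125} \approx -1.424$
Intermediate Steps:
$a{\left(F \right)} = F^{2} + 12 F$
$\frac{\left(-112 - 151\right) + a{\left(5 \right)}}{280 - 155} = \frac{\left(-112 - 151\right) + 5 \left(12 + 5\right)}{280 - 155} = \frac{\left(-112 - 151\right) + 5 \cdot 17}{125} = \left(-263 + 85\right) \frac{1}{125} = \left(-178\right) \frac{1}{125} = - \frac{178}{125}$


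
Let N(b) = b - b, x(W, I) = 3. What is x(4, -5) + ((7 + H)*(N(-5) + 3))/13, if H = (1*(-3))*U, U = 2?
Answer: 42/13 ≈ 3.2308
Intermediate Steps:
H = -6 (H = (1*(-3))*2 = -3*2 = -6)
N(b) = 0
x(4, -5) + ((7 + H)*(N(-5) + 3))/13 = 3 + ((7 - 6)*(0 + 3))/13 = 3 + (1*3)*(1/13) = 3 + 3*(1/13) = 3 + 3/13 = 42/13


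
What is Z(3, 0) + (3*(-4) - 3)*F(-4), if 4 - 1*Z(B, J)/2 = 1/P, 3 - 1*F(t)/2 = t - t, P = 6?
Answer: -247/3 ≈ -82.333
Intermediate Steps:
F(t) = 6 (F(t) = 6 - 2*(t - t) = 6 - 2*0 = 6 + 0 = 6)
Z(B, J) = 23/3 (Z(B, J) = 8 - 2/6 = 8 - 2*1/6 = 8 - 1/3 = 23/3)
Z(3, 0) + (3*(-4) - 3)*F(-4) = 23/3 + (3*(-4) - 3)*6 = 23/3 + (-12 - 3)*6 = 23/3 - 15*6 = 23/3 - 90 = -247/3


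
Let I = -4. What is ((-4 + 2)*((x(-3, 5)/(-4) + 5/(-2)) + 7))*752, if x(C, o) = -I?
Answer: -5264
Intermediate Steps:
x(C, o) = 4 (x(C, o) = -1*(-4) = 4)
((-4 + 2)*((x(-3, 5)/(-4) + 5/(-2)) + 7))*752 = ((-4 + 2)*((4/(-4) + 5/(-2)) + 7))*752 = -2*((4*(-¼) + 5*(-½)) + 7)*752 = -2*((-1 - 5/2) + 7)*752 = -2*(-7/2 + 7)*752 = -2*7/2*752 = -7*752 = -5264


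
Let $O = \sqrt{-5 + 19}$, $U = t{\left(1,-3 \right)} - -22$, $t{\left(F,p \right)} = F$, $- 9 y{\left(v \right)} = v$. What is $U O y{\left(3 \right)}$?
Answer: $- \frac{23 \sqrt{14}}{3} \approx -28.686$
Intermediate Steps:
$y{\left(v \right)} = - \frac{v}{9}$
$U = 23$ ($U = 1 - -22 = 1 + 22 = 23$)
$O = \sqrt{14} \approx 3.7417$
$U O y{\left(3 \right)} = 23 \sqrt{14} \left(\left(- \frac{1}{9}\right) 3\right) = 23 \sqrt{14} \left(- \frac{1}{3}\right) = - \frac{23 \sqrt{14}}{3}$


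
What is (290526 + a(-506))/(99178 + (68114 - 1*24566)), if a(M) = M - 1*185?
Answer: 289835/142726 ≈ 2.0307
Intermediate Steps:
a(M) = -185 + M (a(M) = M - 185 = -185 + M)
(290526 + a(-506))/(99178 + (68114 - 1*24566)) = (290526 + (-185 - 506))/(99178 + (68114 - 1*24566)) = (290526 - 691)/(99178 + (68114 - 24566)) = 289835/(99178 + 43548) = 289835/142726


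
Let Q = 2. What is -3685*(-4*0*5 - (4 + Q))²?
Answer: -132660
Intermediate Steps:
-3685*(-4*0*5 - (4 + Q))² = -3685*(-4*0*5 - (4 + 2))² = -3685*(0*5 - 1*6)² = -3685*(0 - 6)² = -3685*(-6)² = -3685*36 = -132660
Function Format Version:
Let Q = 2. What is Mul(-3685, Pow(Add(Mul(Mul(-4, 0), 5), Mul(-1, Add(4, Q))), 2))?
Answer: -132660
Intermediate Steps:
Mul(-3685, Pow(Add(Mul(Mul(-4, 0), 5), Mul(-1, Add(4, Q))), 2)) = Mul(-3685, Pow(Add(Mul(Mul(-4, 0), 5), Mul(-1, Add(4, 2))), 2)) = Mul(-3685, Pow(Add(Mul(0, 5), Mul(-1, 6)), 2)) = Mul(-3685, Pow(Add(0, -6), 2)) = Mul(-3685, Pow(-6, 2)) = Mul(-3685, 36) = -132660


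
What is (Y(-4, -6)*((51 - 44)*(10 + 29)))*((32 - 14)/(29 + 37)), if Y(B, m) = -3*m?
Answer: 14742/11 ≈ 1340.2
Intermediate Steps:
(Y(-4, -6)*((51 - 44)*(10 + 29)))*((32 - 14)/(29 + 37)) = ((-3*(-6))*((51 - 44)*(10 + 29)))*((32 - 14)/(29 + 37)) = (18*(7*39))*(18/66) = (18*273)*(18*(1/66)) = 4914*(3/11) = 14742/11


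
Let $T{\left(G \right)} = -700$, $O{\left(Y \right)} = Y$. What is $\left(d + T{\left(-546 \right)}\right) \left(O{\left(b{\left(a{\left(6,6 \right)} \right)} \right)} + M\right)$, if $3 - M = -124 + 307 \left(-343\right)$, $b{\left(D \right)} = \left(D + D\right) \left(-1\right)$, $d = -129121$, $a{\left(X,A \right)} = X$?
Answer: $-13685210536$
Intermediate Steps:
$b{\left(D \right)} = - 2 D$ ($b{\left(D \right)} = 2 D \left(-1\right) = - 2 D$)
$M = 105428$ ($M = 3 - \left(-124 + 307 \left(-343\right)\right) = 3 - \left(-124 - 105301\right) = 3 - -105425 = 3 + 105425 = 105428$)
$\left(d + T{\left(-546 \right)}\right) \left(O{\left(b{\left(a{\left(6,6 \right)} \right)} \right)} + M\right) = \left(-129121 - 700\right) \left(\left(-2\right) 6 + 105428\right) = - 129821 \left(-12 + 105428\right) = \left(-129821\right) 105416 = -13685210536$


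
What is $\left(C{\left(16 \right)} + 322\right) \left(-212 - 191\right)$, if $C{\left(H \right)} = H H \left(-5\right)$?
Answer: $386074$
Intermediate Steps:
$C{\left(H \right)} = - 5 H^{2}$ ($C{\left(H \right)} = H^{2} \left(-5\right) = - 5 H^{2}$)
$\left(C{\left(16 \right)} + 322\right) \left(-212 - 191\right) = \left(- 5 \cdot 16^{2} + 322\right) \left(-212 - 191\right) = \left(\left(-5\right) 256 + 322\right) \left(-403\right) = \left(-1280 + 322\right) \left(-403\right) = \left(-958\right) \left(-403\right) = 386074$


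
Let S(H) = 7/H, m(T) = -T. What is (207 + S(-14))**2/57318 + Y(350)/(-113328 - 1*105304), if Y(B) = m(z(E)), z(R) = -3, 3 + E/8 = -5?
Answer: 582674278/783221811 ≈ 0.74395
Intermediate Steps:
E = -64 (E = -24 + 8*(-5) = -24 - 40 = -64)
Y(B) = 3 (Y(B) = -1*(-3) = 3)
(207 + S(-14))**2/57318 + Y(350)/(-113328 - 1*105304) = (207 + 7/(-14))**2/57318 + 3/(-113328 - 1*105304) = (207 + 7*(-1/14))**2*(1/57318) + 3/(-113328 - 105304) = (207 - 1/2)**2*(1/57318) + 3/(-218632) = (413/2)**2*(1/57318) + 3*(-1/218632) = (170569/4)*(1/57318) - 3/218632 = 170569/229272 - 3/218632 = 582674278/783221811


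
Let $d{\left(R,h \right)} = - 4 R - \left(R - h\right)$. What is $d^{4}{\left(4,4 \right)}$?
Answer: $65536$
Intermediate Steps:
$d{\left(R,h \right)} = h - 5 R$
$d^{4}{\left(4,4 \right)} = \left(4 - 20\right)^{4} = \left(-16\right)^{4} = 65536$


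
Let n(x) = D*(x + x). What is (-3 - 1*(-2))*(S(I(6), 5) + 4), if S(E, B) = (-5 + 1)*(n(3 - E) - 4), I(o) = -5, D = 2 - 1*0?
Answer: 108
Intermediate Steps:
D = 2 (D = 2 + 0 = 2)
n(x) = 4*x (n(x) = 2*(x + x) = 2*(2*x) = 4*x)
S(E, B) = -32 + 16*E (S(E, B) = (-5 + 1)*(4*(3 - E) - 4) = -4*((12 - 4*E) - 4) = -4*(8 - 4*E) = -32 + 16*E)
(-3 - 1*(-2))*(S(I(6), 5) + 4) = (-3 - 1*(-2))*((-32 + 16*(-5)) + 4) = (-3 + 2)*((-32 - 80) + 4) = -(-112 + 4) = -1*(-108) = 108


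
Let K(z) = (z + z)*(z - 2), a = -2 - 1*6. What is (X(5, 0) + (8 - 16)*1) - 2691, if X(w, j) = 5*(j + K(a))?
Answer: -1899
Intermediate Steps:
a = -8 (a = -2 - 6 = -8)
K(z) = 2*z*(-2 + z) (K(z) = (2*z)*(-2 + z) = 2*z*(-2 + z))
X(w, j) = 800 + 5*j (X(w, j) = 5*(j + 2*(-8)*(-2 - 8)) = 5*(j + 2*(-8)*(-10)) = 5*(j + 160) = 5*(160 + j) = 800 + 5*j)
(X(5, 0) + (8 - 16)*1) - 2691 = ((800 + 5*0) + (8 - 16)*1) - 2691 = ((800 + 0) - 8*1) - 2691 = (800 - 8) - 2691 = 792 - 2691 = -1899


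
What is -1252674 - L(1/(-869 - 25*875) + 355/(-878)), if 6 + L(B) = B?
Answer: -215087880263593/171703875 ≈ -1.2527e+6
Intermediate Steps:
L(B) = -6 + B
-1252674 - L(1/(-869 - 25*875) + 355/(-878)) = -1252674 - (-6 + (1/(-869 - 25*875) + 355/(-878))) = -1252674 - (-6 + ((1/875)/(-894) + 355*(-1/878))) = -1252674 - (-6 + (-1/894*1/875 - 355/878)) = -1252674 - (-6 + (-1/782250 - 355/878)) = -1252674 - (-6 - 69424907/171703875) = -1252674 - 1*(-1099648157/171703875) = -1252674 + 1099648157/171703875 = -215087880263593/171703875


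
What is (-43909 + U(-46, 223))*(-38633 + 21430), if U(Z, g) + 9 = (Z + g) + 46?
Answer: 751685085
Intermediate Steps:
U(Z, g) = 37 + Z + g (U(Z, g) = -9 + ((Z + g) + 46) = -9 + (46 + Z + g) = 37 + Z + g)
(-43909 + U(-46, 223))*(-38633 + 21430) = (-43909 + (37 - 46 + 223))*(-38633 + 21430) = (-43909 + 214)*(-17203) = -43695*(-17203) = 751685085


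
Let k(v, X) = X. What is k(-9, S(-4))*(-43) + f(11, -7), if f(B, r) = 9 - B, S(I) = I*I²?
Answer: 2750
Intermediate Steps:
S(I) = I³
k(-9, S(-4))*(-43) + f(11, -7) = (-4)³*(-43) + (9 - 1*11) = -64*(-43) + (9 - 11) = 2752 - 2 = 2750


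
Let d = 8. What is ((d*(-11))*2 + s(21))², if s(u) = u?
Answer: 24025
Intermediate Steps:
((d*(-11))*2 + s(21))² = ((8*(-11))*2 + 21)² = (-88*2 + 21)² = (-176 + 21)² = (-155)² = 24025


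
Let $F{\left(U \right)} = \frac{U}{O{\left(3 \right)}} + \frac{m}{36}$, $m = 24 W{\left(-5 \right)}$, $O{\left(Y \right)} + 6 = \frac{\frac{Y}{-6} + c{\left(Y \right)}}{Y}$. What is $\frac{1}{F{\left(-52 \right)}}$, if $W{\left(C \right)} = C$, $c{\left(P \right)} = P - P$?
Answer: $\frac{111}{566} \approx 0.19611$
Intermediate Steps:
$c{\left(P \right)} = 0$
$O{\left(Y \right)} = - \frac{37}{6}$ ($O{\left(Y \right)} = -6 + \frac{\frac{Y}{-6} + 0}{Y} = -6 + \frac{Y \left(- \frac{1}{6}\right) + 0}{Y} = -6 + \frac{- \frac{Y}{6} + 0}{Y} = -6 + \frac{\left(- \frac{1}{6}\right) Y}{Y} = -6 - \frac{1}{6} = - \frac{37}{6}$)
$m = -120$ ($m = 24 \left(-5\right) = -120$)
$F{\left(U \right)} = - \frac{10}{3} - \frac{6 U}{37}$ ($F{\left(U \right)} = \frac{U}{- \frac{37}{6}} - \frac{120}{36} = U \left(- \frac{6}{37}\right) - \frac{10}{3} = - \frac{6 U}{37} - \frac{10}{3} = - \frac{10}{3} - \frac{6 U}{37}$)
$\frac{1}{F{\left(-52 \right)}} = \frac{1}{- \frac{10}{3} - - \frac{312}{37}} = \frac{1}{- \frac{10}{3} + \frac{312}{37}} = \frac{1}{\frac{566}{111}} = \frac{111}{566}$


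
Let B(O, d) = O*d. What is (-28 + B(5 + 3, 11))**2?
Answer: 3600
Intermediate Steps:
(-28 + B(5 + 3, 11))**2 = (-28 + (5 + 3)*11)**2 = (-28 + 8*11)**2 = (-28 + 88)**2 = 60**2 = 3600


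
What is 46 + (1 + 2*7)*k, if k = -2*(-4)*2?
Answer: 286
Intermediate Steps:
k = 16 (k = 8*2 = 16)
46 + (1 + 2*7)*k = 46 + (1 + 2*7)*16 = 46 + (1 + 14)*16 = 46 + 15*16 = 46 + 240 = 286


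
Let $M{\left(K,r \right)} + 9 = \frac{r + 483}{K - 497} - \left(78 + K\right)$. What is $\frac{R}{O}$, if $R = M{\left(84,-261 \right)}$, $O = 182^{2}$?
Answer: $- \frac{70845}{13680212} \approx -0.0051786$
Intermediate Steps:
$O = 33124$
$M{\left(K,r \right)} = -87 - K + \frac{483 + r}{-497 + K}$ ($M{\left(K,r \right)} = -9 - \left(78 + K - \frac{r + 483}{K - 497}\right) = -9 - \left(78 + K - \frac{483 + r}{-497 + K}\right) = -87 - K + \frac{483 + r}{-497 + K}$)
$R = - \frac{70845}{413}$ ($R = \frac{43722 - 261 - 84^{2} + 410 \cdot 84}{-497 + 84} = \frac{43722 - 261 - 7056 + 34440}{-413} = - \frac{43722 - 261 - 7056 + 34440}{413} = \left(- \frac{1}{413}\right) 70845 = - \frac{70845}{413} \approx -171.54$)
$\frac{R}{O} = - \frac{70845}{413 \cdot 33124} = \left(- \frac{70845}{413}\right) \frac{1}{33124} = - \frac{70845}{13680212}$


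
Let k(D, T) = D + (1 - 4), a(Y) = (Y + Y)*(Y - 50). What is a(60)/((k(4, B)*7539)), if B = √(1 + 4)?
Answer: 400/2513 ≈ 0.15917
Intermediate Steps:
B = √5 ≈ 2.2361
a(Y) = 2*Y*(-50 + Y) (a(Y) = (2*Y)*(-50 + Y) = 2*Y*(-50 + Y))
k(D, T) = -3 + D (k(D, T) = D - 3 = -3 + D)
a(60)/((k(4, B)*7539)) = (2*60*(-50 + 60))/(((-3 + 4)*7539)) = (2*60*10)/((1*7539)) = 1200/7539 = 1200*(1/7539) = 400/2513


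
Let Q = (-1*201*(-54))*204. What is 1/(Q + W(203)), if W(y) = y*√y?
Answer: 2214216/4902744129229 - 203*√203/4902744129229 ≈ 4.5104e-7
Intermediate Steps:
W(y) = y^(3/2)
Q = 2214216 (Q = -201*(-54)*204 = 10854*204 = 2214216)
1/(Q + W(203)) = 1/(2214216 + 203^(3/2)) = 1/(2214216 + 203*√203)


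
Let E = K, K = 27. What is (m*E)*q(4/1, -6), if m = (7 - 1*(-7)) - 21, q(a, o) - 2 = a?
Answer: -1134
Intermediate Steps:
q(a, o) = 2 + a
E = 27
m = -7 (m = (7 + 7) - 21 = 14 - 21 = -7)
(m*E)*q(4/1, -6) = (-7*27)*(2 + 4/1) = -189*(2 + 4*1) = -189*(2 + 4) = -189*6 = -1134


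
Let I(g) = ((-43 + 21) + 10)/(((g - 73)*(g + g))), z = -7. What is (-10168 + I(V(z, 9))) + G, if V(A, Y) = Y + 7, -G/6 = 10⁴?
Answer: -10665535/152 ≈ -70168.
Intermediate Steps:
G = -60000 (G = -6*10⁴ = -6*10000 = -60000)
V(A, Y) = 7 + Y
I(g) = -6/(g*(-73 + g)) (I(g) = (-22 + 10)/(((-73 + g)*(2*g))) = -12*1/(2*g*(-73 + g)) = -6/(g*(-73 + g)))
(-10168 + I(V(z, 9))) + G = (-10168 - 6/((7 + 9)*(-73 + (7 + 9)))) - 60000 = (-10168 - 6/(16*(-73 + 16))) - 60000 = (-10168 - 6*1/16/(-57)) - 60000 = (-10168 - 6*1/16*(-1/57)) - 60000 = (-10168 + 1/152) - 60000 = -1545535/152 - 60000 = -10665535/152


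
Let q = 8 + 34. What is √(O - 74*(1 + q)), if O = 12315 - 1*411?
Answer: 7*√178 ≈ 93.392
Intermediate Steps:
q = 42
O = 11904 (O = 12315 - 411 = 11904)
√(O - 74*(1 + q)) = √(11904 - 74*(1 + 42)) = √(11904 - 74*43) = √(11904 - 3182) = √8722 = 7*√178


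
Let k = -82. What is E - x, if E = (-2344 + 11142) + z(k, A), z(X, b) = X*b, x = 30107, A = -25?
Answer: -19259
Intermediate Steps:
E = 10848 (E = (-2344 + 11142) - 82*(-25) = 8798 + 2050 = 10848)
E - x = 10848 - 1*30107 = 10848 - 30107 = -19259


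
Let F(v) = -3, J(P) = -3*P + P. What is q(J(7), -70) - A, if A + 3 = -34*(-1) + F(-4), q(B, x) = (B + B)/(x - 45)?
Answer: -3192/115 ≈ -27.757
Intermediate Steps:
J(P) = -2*P
q(B, x) = 2*B/(-45 + x) (q(B, x) = (2*B)/(-45 + x) = 2*B/(-45 + x))
A = 28 (A = -3 + (-34*(-1) - 3) = -3 + (34 - 3) = -3 + 31 = 28)
q(J(7), -70) - A = 2*(-2*7)/(-45 - 70) - 1*28 = 2*(-14)/(-115) - 28 = 2*(-14)*(-1/115) - 28 = 28/115 - 28 = -3192/115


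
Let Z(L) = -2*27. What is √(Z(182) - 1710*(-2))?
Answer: 3*√374 ≈ 58.017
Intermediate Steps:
Z(L) = -54
√(Z(182) - 1710*(-2)) = √(-54 - 1710*(-2)) = √(-54 + 3420) = √3366 = 3*√374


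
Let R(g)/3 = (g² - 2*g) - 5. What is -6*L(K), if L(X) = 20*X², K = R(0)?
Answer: -27000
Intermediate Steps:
R(g) = -15 - 6*g + 3*g² (R(g) = 3*((g² - 2*g) - 5) = 3*(-5 + g² - 2*g) = -15 - 6*g + 3*g²)
K = -15 (K = -15 - 6*0 + 3*0² = -15 + 0 + 3*0 = -15 + 0 + 0 = -15)
-6*L(K) = -120*(-15)² = -120*225 = -6*4500 = -27000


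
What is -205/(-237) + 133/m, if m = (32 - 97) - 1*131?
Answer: 1237/6636 ≈ 0.18641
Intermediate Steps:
m = -196 (m = -65 - 131 = -196)
-205/(-237) + 133/m = -205/(-237) + 133/(-196) = -205*(-1/237) + 133*(-1/196) = 205/237 - 19/28 = 1237/6636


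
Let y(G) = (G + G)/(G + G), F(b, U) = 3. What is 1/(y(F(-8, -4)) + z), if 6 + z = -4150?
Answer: -1/4155 ≈ -0.00024067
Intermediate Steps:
z = -4156 (z = -6 - 4150 = -4156)
y(G) = 1 (y(G) = (2*G)/((2*G)) = (2*G)*(1/(2*G)) = 1)
1/(y(F(-8, -4)) + z) = 1/(1 - 4156) = 1/(-4155) = -1/4155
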